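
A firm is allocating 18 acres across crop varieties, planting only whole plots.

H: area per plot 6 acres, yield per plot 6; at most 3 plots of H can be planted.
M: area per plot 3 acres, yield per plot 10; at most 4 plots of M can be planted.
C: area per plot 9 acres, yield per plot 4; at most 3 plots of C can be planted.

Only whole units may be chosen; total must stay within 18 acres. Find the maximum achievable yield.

46

This is a bounded integer knapsack.
Take 1×H and 4×M: area 18 ≤ 18, yield 1·6 + 4·10 = 46.
M has the best ratio (10/3) and is taken to its limit of 4; remaining capacity is filled optimally with the others.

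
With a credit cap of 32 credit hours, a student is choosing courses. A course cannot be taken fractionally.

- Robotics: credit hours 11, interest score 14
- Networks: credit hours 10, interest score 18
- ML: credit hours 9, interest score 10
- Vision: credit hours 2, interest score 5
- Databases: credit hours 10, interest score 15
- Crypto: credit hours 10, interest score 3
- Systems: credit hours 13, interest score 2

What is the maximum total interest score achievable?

Allowing fractional choices, the relaxed optimum would be about 50.7, but courses are indivisible.
Networks + ML + Vision + Databases: credit hours 10 + 9 + 2 + 10 = 31 ≤ 32, interest score 18 + 10 + 5 + 15 = 48.
Robotics + Networks + Databases: credit hours 11 + 10 + 10 = 31 ≤ 32, interest score 14 + 18 + 15 = 47.
Best is Networks, ML, Vision, and Databases with total interest score 48.

48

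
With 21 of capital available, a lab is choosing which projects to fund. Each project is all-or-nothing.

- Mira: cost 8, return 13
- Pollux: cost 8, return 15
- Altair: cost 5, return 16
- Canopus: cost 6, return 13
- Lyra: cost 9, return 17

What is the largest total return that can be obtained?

46

This is a 0-1 knapsack instance.
Take Altair, Canopus, and Lyra: cost 5 + 6 + 9 = 20 ≤ 21, return 16 + 13 + 17 = 46.
No other feasible combination does better.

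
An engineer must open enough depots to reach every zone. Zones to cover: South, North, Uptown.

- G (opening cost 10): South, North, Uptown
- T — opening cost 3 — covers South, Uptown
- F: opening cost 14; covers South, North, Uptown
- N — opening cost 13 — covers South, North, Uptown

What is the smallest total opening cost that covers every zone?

The greedy cost-per-new-zone heuristic would pick T and G for 13, but a cheaper cover exists.
G alone covers South, North, Uptown — every zone.
Total opening cost: 10.
No cover costs less than 10.

10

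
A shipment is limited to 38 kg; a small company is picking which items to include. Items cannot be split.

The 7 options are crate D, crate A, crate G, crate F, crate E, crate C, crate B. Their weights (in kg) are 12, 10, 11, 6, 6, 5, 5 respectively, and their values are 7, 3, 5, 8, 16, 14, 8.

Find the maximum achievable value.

Treat it as a binary knapsack problem.
crate A + crate F + crate E + crate C + crate B: weight 10 + 6 + 6 + 5 + 5 = 32 ≤ 38, value 3 + 8 + 16 + 14 + 8 = 49.
crate G + crate F + crate E + crate C + crate B: weight 11 + 6 + 6 + 5 + 5 = 33 ≤ 38, value 5 + 8 + 16 + 14 + 8 = 51.
crate D + crate F + crate E + crate C + crate B: weight 12 + 6 + 6 + 5 + 5 = 34 ≤ 38, value 7 + 8 + 16 + 14 + 8 = 53.
Best is crate D, crate F, crate E, crate C, and crate B with total value 53.

53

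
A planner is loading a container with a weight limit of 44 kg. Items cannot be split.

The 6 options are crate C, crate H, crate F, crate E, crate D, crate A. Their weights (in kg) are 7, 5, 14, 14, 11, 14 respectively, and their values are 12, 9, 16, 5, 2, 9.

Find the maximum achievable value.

46

Allowing fractional choices, the relaxed optimum would be about 47.4, but items are indivisible.
crate C + crate H + crate F + crate A: weight 7 + 5 + 14 + 14 = 40 ≤ 44, value 12 + 9 + 16 + 9 = 46.
crate C + crate H + crate F + crate D: weight 7 + 5 + 14 + 11 = 37 ≤ 44, value 12 + 9 + 16 + 2 = 39.
crate C + crate H + crate F + crate E: weight 7 + 5 + 14 + 14 = 40 ≤ 44, value 12 + 9 + 16 + 5 = 42.
Best is crate C, crate H, crate F, and crate A with total value 46.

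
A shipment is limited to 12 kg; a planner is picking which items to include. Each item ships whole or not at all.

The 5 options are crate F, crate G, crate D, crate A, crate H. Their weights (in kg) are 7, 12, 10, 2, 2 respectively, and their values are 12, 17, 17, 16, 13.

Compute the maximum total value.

41

crate F + crate A + crate H: weight 7 + 2 + 2 = 11 ≤ 12, value 12 + 16 + 13 = 41.
crate D + crate H: weight 10 + 2 = 12 ≤ 12, value 17 + 13 = 30.
crate D + crate A: weight 10 + 2 = 12 ≤ 12, value 17 + 16 = 33.
Best is crate F, crate A, and crate H with total value 41.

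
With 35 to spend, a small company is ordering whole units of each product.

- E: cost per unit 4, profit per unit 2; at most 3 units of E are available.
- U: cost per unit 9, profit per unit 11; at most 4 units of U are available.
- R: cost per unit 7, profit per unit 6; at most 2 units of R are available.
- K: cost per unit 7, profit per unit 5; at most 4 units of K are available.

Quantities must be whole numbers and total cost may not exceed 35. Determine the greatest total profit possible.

39

This is a bounded integer knapsack.
U has the best ratio (11/9); taking only U gives at most 3×11 = 33 (stopped by the cost limit).
Mixing does better — 3×U and 1×R: cost 34 ≤ 35, profit 3·11 + 1·6 = 39.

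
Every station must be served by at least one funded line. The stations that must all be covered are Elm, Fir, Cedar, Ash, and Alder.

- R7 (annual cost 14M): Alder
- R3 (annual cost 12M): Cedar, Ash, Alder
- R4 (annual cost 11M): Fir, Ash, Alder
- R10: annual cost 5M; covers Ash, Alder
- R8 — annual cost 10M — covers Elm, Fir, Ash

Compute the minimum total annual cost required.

This is an integer covering problem.
The greedy cost-per-new-station heuristic would pick R10, R8, and R3 for 27, but a cheaper cover exists.
Choose R3 and R8: together they cover Elm, Fir, Cedar, Ash, Alder — every station.
Total annual cost: 12 + 10 = 22.
No cover costs less than 22.

22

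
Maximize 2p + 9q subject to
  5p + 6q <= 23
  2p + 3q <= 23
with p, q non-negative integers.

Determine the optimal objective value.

(p,q)=(1,3): 5·1+6·3=23≤23, 2·1+3·3=11≤23, objective 29.
(p,q)=(0,3): 5·0+6·3=18≤23, 2·0+3·3=9≤23, objective 27.
The best lattice point is (1,3), giving 29.

29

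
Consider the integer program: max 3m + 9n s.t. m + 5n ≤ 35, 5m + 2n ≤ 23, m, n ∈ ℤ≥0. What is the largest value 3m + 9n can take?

Relaxing integrality, the LP optimum is 65.35 at (m,n) = (1.96, 6.61), which is not an integer point.
(m,n)=(0,7): 1·0+5·7=35≤35, 5·0+2·7=14≤23, objective 63.
(m,n)=(2,6): 1·2+5·6=32≤35, 5·2+2·6=22≤23, objective 60.
(m,n)=(1,6): 1·1+5·6=31≤35, 5·1+2·6=17≤23, objective 57.
(m,n)=(0,6): 1·0+5·6=30≤35, 5·0+2·6=12≤23, objective 54.
The best lattice point is (0,7), giving 63.

63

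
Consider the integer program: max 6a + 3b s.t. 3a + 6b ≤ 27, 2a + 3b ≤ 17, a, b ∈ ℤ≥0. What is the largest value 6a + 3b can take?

The continuous relaxation peaks at (8.5, 0) with value 51.00; rounding to a feasible lattice point costs some objective.
(a,b)=(8,0): 3·8+6·0=24≤27, 2·8+3·0=16≤17, objective 48.
(a,b)=(7,1): 3·7+6·1=27≤27, 2·7+3·1=17≤17, objective 45.
(a,b)=(7,0): 3·7+6·0=21≤27, 2·7+3·0=14≤17, objective 42.
The best lattice point is (8,0), giving 48.

48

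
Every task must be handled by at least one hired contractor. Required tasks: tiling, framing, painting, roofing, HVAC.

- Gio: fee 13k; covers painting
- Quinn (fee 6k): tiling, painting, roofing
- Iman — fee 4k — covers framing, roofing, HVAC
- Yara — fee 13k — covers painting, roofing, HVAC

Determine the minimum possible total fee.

Choose Quinn and Iman: together they cover tiling, framing, painting, roofing, HVAC — every task.
Total fee: 6 + 4 = 10.
No cover costs less than 10.

10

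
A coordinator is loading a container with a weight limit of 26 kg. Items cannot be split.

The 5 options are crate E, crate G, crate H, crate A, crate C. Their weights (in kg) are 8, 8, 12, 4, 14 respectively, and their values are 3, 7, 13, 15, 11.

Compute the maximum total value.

This is a 0-1 knapsack instance.
Allowing fractional choices, the relaxed optimum would be about 36.6, but items are indivisible.
crate G + crate H + crate A: weight 8 + 12 + 4 = 24 ≤ 26, value 7 + 13 + 15 = 35.
crate G + crate A + crate C: weight 8 + 4 + 14 = 26 ≤ 26, value 7 + 15 + 11 = 33.
crate E + crate H + crate A: weight 8 + 12 + 4 = 24 ≤ 26, value 3 + 13 + 15 = 31.
Best is crate G, crate H, and crate A with total value 35.

35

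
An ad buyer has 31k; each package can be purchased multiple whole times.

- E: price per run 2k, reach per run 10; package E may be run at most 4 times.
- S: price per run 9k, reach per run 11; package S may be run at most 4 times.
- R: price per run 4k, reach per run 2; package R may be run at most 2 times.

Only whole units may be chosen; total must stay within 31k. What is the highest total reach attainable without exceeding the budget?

This is a bounded integer knapsack.
E has the best ratio (10/2); taking only E gives at most 4×10 = 40 (stopped by the supply cap of 4).
Mixing does better — 4×E, 2×S, and 1×R: price 30 ≤ 31, reach 4·10 + 2·11 + 1·2 = 64.

64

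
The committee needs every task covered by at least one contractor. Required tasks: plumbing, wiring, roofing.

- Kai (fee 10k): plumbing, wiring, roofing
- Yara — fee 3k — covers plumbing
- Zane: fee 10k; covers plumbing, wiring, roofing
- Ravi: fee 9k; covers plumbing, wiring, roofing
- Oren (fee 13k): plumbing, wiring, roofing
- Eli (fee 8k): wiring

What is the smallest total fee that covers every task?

The greedy cost-per-new-task heuristic would pick Yara and Ravi for 12, but a cheaper cover exists.
Ravi alone covers plumbing, wiring, roofing — every task.
Total fee: 9.
No cover costs less than 9.

9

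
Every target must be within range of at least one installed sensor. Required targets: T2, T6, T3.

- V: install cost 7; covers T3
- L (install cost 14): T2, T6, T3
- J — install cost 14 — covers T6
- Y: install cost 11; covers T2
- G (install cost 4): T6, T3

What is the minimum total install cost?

14

This is an integer covering problem.
The greedy cost-per-new-target heuristic would pick G and Y for 15, but a cheaper cover exists.
L alone covers T2, T6, T3 — every target.
Total install cost: 14.
No cover costs less than 14.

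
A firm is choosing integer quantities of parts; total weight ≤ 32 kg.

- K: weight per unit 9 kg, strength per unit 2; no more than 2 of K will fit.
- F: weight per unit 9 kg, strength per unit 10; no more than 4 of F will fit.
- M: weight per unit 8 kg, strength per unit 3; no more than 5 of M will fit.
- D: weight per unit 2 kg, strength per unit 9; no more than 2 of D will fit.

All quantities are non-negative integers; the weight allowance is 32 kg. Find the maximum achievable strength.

48

D has the best ratio (9/2); taking only D gives at most 2×9 = 18 (stopped by the supply cap of 2).
Mixing does better — 3×F and 2×D: weight 31 ≤ 32, strength 3·10 + 2·9 = 48.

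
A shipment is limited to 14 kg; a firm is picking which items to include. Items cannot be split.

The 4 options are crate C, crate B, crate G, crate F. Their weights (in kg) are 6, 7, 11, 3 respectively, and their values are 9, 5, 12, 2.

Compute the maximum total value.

14

Allowing fractional choices, the relaxed optimum would be about 17.7, but items are indivisible.
crate G + crate F: weight 11 + 3 = 14 ≤ 14, value 12 + 2 = 14.
crate C + crate B: weight 6 + 7 = 13 ≤ 14, value 9 + 5 = 14.
crate G: weight 11 ≤ 14, value 12.
The maximum value is 14; one optimal choice is crate C and crate B.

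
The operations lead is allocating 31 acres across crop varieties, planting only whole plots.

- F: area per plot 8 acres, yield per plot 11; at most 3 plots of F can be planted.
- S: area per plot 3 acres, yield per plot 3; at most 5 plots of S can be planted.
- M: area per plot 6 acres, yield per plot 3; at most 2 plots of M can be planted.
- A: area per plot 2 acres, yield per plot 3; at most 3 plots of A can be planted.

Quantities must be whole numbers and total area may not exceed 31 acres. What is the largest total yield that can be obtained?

42

3×F, 1×S, and 2×A: area 31 ≤ 31, yield 3·11 + 1·3 + 2·3 = 42.
3×F and 3×A: area 30 ≤ 31, yield 3·11 + 3·3 = 42.
Best is 42.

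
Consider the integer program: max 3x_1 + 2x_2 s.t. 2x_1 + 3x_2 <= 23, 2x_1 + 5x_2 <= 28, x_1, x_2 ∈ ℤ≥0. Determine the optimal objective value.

33

(x_1,x_2)=(11,0): 2·11+3·0=22≤23, 2·11+5·0=22≤28, objective 33.
(x_1,x_2)=(10,1): 2·10+3·1=23≤23, 2·10+5·1=25≤28, objective 32.
The best lattice point is (11,0), giving 33.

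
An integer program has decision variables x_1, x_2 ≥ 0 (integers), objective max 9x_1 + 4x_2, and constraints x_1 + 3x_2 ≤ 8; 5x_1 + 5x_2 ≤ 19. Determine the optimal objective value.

The continuous relaxation peaks at (3.8, 0) with value 34.20; rounding to a feasible lattice point costs some objective.
(x_1,x_2)=(3,0): 1·3+3·0=3≤8, 5·3+5·0=15≤19, objective 27.
(x_1,x_2)=(2,1): 1·2+3·1=5≤8, 5·2+5·1=15≤19, objective 22.
(x_1,x_2)=(2,0): 1·2+3·0=2≤8, 5·2+5·0=10≤19, objective 18.
Maximum is 27 at (x_1,x_2)=(3,0).

27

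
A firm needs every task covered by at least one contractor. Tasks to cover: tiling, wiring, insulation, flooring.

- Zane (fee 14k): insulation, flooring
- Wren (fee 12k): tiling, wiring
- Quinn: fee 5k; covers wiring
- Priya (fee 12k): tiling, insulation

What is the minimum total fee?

Choose Zane and Wren: together they cover tiling, wiring, insulation, flooring — every task.
Total fee: 14 + 12 = 26.

26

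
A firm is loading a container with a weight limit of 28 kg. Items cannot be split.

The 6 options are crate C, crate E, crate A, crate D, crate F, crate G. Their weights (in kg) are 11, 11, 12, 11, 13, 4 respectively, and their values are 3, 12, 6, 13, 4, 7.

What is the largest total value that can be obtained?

crate E + crate D + crate G: weight 11 + 11 + 4 = 26 ≤ 28, value 12 + 13 + 7 = 32.
crate A + crate D + crate G: weight 12 + 11 + 4 = 27 ≤ 28, value 6 + 13 + 7 = 26.
Best is crate E, crate D, and crate G with total value 32.

32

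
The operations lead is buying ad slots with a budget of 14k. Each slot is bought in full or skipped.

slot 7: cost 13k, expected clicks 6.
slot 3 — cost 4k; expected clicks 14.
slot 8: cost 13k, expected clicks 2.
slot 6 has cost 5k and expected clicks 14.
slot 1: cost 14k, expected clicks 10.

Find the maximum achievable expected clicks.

Take slot 3 and slot 6: cost 4 + 5 = 9 ≤ 14, expected clicks 14 + 14 = 28.
No other feasible combination does better.

28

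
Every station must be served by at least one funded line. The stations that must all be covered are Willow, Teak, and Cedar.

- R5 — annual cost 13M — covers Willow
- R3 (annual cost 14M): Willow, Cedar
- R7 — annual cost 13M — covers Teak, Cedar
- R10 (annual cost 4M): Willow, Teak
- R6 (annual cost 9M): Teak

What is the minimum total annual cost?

Choose R7 and R10: together they cover Willow, Teak, Cedar — every station.
Total annual cost: 13 + 4 = 17.
No cover costs less than 17.

17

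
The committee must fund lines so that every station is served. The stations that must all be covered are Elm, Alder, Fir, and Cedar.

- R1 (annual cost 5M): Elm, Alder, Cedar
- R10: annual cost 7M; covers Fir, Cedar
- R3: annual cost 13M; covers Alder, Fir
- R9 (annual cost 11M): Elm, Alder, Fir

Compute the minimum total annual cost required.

12

Choose R1 and R10: together they cover Elm, Alder, Fir, Cedar — every station.
Total annual cost: 5 + 7 = 12.
No cover costs less than 12.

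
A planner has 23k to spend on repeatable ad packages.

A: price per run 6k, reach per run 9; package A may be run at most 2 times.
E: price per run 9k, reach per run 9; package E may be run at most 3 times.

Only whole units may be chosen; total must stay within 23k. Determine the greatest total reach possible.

27

A has the best ratio (9/6); taking only A gives at most 2×9 = 18 (stopped by the supply cap of 2).
Mixing does better — 2×A and 1×E: price 21 ≤ 23, reach 2·9 + 1·9 = 27.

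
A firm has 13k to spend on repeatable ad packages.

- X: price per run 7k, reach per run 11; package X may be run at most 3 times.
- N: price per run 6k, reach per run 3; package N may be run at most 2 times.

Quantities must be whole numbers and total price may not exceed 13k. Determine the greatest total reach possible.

14

X has the best ratio (11/7); taking only X gives at most 1×11 = 11 (stopped by the price limit).
Mixing does better — 1×X and 1×N: price 13 ≤ 13, reach 1·11 + 1·3 = 14.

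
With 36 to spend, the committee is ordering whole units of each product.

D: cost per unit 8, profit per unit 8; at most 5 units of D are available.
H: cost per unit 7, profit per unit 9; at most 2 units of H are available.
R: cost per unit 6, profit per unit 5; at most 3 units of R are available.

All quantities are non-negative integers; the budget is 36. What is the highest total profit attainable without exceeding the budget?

39

2×D, 2×H, and 1×R: cost 36 ≤ 36, profit 2·8 + 2·9 + 1·5 = 39.
1×D, 2×H, and 2×R: cost 34 ≤ 36, profit 1·8 + 2·9 + 2·5 = 36.
Best is 39.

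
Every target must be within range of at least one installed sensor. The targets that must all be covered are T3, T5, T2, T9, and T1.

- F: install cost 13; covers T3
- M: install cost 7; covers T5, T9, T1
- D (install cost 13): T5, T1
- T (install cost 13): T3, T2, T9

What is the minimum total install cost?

20

Choose M and T: together they cover T3, T5, T2, T9, T1 — every target.
Total install cost: 7 + 13 = 20.
No cover costs less than 20.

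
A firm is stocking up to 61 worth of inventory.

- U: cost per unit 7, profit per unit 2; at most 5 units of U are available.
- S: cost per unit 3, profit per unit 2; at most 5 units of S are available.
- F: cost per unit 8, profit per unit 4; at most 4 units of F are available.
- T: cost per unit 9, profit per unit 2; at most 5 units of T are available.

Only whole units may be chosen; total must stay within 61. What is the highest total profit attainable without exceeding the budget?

This is a bounded integer knapsack.
S has the best ratio (2/3); taking only S gives at most 5×2 = 10 (stopped by the supply cap of 5).
Mixing does better — 2×U, 5×S, and 4×F: cost 61 ≤ 61, profit 2·2 + 5·2 + 4·4 = 30.

30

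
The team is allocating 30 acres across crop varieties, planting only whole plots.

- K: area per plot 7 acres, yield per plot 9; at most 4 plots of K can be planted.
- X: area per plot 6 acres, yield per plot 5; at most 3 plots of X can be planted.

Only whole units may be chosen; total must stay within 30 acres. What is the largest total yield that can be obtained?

36

3×K and 1×X: area 27 ≤ 30, yield 3·9 + 1·5 = 32.
4×K: area 28 ≤ 30, yield 4·9 = 36.
Best is 36.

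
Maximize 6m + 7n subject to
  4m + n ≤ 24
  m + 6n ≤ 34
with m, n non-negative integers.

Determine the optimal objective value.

The continuous relaxation peaks at (4.78, 4.87) with value 62.78; rounding to a feasible lattice point costs some objective.
(m,n)=(4,5): 4·4+1·5=21≤24, 1·4+6·5=34≤34, objective 59.
(m,n)=(5,4): 4·5+1·4=24≤24, 1·5+6·4=29≤34, objective 58.
(m,n)=(3,5): 4·3+1·5=17≤24, 1·3+6·5=33≤34, objective 53.
Maximum is 59 at (m,n)=(4,5).

59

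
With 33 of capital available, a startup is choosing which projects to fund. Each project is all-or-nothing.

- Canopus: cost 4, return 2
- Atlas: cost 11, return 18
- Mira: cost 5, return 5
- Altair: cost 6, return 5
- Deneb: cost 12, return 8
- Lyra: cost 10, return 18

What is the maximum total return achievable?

46

Atlas + Mira + Altair + Lyra: cost 11 + 5 + 6 + 10 = 32 ≤ 33, return 18 + 5 + 5 + 18 = 46.
Atlas + Deneb + Lyra: cost 11 + 12 + 10 = 33 ≤ 33, return 18 + 8 + 18 = 44.
Canopus + Atlas + Mira + Lyra: cost 4 + 11 + 5 + 10 = 30 ≤ 33, return 2 + 18 + 5 + 18 = 43.
Best is Atlas, Mira, Altair, and Lyra with total return 46.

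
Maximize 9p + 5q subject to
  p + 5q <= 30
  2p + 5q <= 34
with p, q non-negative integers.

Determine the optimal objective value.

(p,q)=(17,0): 1·17+5·0=17≤30, 2·17+5·0=34≤34, objective 153.
(p,q)=(16,0): 1·16+5·0=16≤30, 2·16+5·0=32≤34, objective 144.
No feasible integer point exceeds 153.

153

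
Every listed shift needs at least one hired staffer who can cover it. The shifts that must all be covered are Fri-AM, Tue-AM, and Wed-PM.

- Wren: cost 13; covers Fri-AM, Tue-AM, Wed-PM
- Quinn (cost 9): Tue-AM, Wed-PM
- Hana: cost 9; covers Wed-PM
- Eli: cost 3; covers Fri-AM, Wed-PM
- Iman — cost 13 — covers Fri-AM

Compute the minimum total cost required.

12

Choose Quinn and Eli: together they cover Fri-AM, Tue-AM, Wed-PM — every shift.
Total cost: 9 + 3 = 12.
No cover costs less than 12.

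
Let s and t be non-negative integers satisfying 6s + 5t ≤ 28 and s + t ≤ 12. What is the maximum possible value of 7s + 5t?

The continuous relaxation peaks at (4.67, 0) with value 32.67; rounding to a feasible lattice point costs some objective.
(s,t)=(3,2): 6·3+5·2=28≤28, 1·3+1·2=5≤12, objective 31.
(s,t)=(2,3): 6·2+5·3=27≤28, 1·2+1·3=5≤12, objective 29.
(s,t)=(4,0): 6·4+5·0=24≤28, 1·4+1·0=4≤12, objective 28.
No feasible integer point exceeds 31.

31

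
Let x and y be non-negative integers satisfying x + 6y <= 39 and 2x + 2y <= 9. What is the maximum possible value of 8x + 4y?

32

(x,y)=(4,0): 1·4+6·0=4≤39, 2·4+2·0=8≤9, objective 32.
(x,y)=(3,1): 1·3+6·1=9≤39, 2·3+2·1=8≤9, objective 28.
No feasible integer point exceeds 32.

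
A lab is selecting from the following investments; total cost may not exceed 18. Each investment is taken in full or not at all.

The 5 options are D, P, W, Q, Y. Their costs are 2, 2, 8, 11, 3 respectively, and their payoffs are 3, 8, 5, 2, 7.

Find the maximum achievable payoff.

23

Treat it as a binary knapsack problem.
Allowing fractional choices, the relaxed optimum would be about 23.5, but investments are indivisible.
D + P + Q + Y: cost 2 + 2 + 11 + 3 = 18 ≤ 18, payoff 3 + 8 + 2 + 7 = 20.
D + P + W + Y: cost 2 + 2 + 8 + 3 = 15 ≤ 18, payoff 3 + 8 + 5 + 7 = 23.
P + W + Y: cost 2 + 8 + 3 = 13 ≤ 18, payoff 8 + 5 + 7 = 20.
Best is D, P, W, and Y with total payoff 23.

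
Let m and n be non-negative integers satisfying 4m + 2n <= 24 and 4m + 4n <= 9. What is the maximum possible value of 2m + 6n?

Relaxing integrality, the LP optimum is 13.50 at (m,n) = (0, 2.25), which is not an integer point.
(m,n)=(0,2): 4·0+2·2=4≤24, 4·0+4·2=8≤9, objective 12.
(m,n)=(1,1): 4·1+2·1=6≤24, 4·1+4·1=8≤9, objective 8.
Maximum is 12 at (m,n)=(0,2).

12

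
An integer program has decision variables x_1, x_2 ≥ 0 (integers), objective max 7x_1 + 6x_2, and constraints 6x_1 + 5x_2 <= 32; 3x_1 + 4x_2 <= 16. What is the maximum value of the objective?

35

Relaxing integrality, the LP optimum is 37.33 at (x_1,x_2) = (5.33, 0), which is not an integer point.
(x_1,x_2)=(5,0): 6·5+5·0=30≤32, 3·5+4·0=15≤16, objective 35.
(x_1,x_2)=(4,1): 6·4+5·1=29≤32, 3·4+4·1=16≤16, objective 34.
(x_1,x_2)=(4,0): 6·4+5·0=24≤32, 3·4+4·0=12≤16, objective 28.
Maximum is 35 at (x_1,x_2)=(5,0).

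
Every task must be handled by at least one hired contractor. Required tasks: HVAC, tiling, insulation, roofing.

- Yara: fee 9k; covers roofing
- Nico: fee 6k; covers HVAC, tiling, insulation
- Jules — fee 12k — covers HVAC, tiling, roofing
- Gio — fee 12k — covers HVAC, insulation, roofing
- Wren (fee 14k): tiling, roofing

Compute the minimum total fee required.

15

Choose Yara and Nico: together they cover HVAC, tiling, insulation, roofing — every task.
Total fee: 9 + 6 = 15.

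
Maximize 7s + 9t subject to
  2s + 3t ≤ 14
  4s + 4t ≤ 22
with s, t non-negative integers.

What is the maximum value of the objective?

43

(s,t)=(1,4) is feasible, giving 43.
(s,t)=(2,3) is feasible, giving 41.
(s,t)=(3,2) is feasible, giving 39.
No feasible integer point exceeds 43.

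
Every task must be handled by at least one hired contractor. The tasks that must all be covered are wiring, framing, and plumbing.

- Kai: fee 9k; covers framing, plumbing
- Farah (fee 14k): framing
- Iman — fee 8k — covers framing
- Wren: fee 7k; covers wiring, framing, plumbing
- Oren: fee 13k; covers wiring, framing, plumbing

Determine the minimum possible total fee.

Wren alone covers wiring, framing, plumbing — every task.
Total fee: 7.
No cover costs less than 7.

7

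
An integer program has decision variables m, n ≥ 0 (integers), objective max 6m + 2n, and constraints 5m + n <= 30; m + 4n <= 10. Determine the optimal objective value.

36

The continuous relaxation peaks at (5.79, 1.05) with value 36.84; rounding to a feasible lattice point costs some objective.
(m,n)=(6,0): 5·6+1·0=30≤30, 1·6+4·0=6≤10, objective 36.
(m,n)=(5,1): 5·5+1·1=26≤30, 1·5+4·1=9≤10, objective 32.
The best lattice point is (6,0), giving 36.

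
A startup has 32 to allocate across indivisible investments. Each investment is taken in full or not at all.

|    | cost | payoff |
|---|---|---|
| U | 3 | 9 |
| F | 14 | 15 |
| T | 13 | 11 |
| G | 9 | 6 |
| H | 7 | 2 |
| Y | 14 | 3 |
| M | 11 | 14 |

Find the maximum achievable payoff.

38

Treat it as a binary knapsack problem.
Take U, F, and M: cost 3 + 14 + 11 = 28 ≤ 32, payoff 9 + 15 + 14 = 38.
No other feasible combination does better.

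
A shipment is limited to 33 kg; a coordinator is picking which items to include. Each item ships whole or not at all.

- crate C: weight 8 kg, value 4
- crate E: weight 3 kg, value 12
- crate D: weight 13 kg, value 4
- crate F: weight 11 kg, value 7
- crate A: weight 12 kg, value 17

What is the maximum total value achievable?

36

Allowing fractional choices, the relaxed optimum would be about 39.5, but items are indivisible.
crate E + crate F + crate A: weight 3 + 11 + 12 = 26 ≤ 33, value 12 + 7 + 17 = 36.
crate C + crate E + crate A: weight 8 + 3 + 12 = 23 ≤ 33, value 4 + 12 + 17 = 33.
crate E + crate D + crate A: weight 3 + 13 + 12 = 28 ≤ 33, value 12 + 4 + 17 = 33.
Best is crate E, crate F, and crate A with total value 36.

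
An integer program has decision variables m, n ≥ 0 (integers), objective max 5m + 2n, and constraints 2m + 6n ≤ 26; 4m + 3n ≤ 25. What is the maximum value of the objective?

30

The continuous relaxation peaks at (6.25, 0) with value 31.25; rounding to a feasible lattice point costs some objective.
(m,n)=(6,0): 2·6+6·0=12≤26, 4·6+3·0=24≤25, objective 30.
(m,n)=(5,1): 2·5+6·1=16≤26, 4·5+3·1=23≤25, objective 27.
(m,n)=(5,0): 2·5+6·0=10≤26, 4·5+3·0=20≤25, objective 25.
No feasible integer point exceeds 30.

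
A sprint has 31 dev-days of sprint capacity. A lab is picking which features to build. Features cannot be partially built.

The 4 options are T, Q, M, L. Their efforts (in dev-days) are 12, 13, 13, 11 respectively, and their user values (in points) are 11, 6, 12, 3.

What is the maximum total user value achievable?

23

This is an integer program with binary decision variables.
Q + M: effort 13 + 13 = 26 ≤ 31, user value 6 + 12 = 18.
T + Q: effort 12 + 13 = 25 ≤ 31, user value 11 + 6 = 17.
T + M: effort 12 + 13 = 25 ≤ 31, user value 11 + 12 = 23.
Best is T and M with total user value 23.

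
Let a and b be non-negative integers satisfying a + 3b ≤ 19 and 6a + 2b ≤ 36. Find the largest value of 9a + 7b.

Relaxing integrality, the LP optimum is 73.50 at (a,b) = (4.38, 4.88), which is not an integer point.
(a,b)=(4,5): 1·4+3·5=19≤19, 6·4+2·5=34≤36, objective 71.
(a,b)=(5,3): 1·5+3·3=14≤19, 6·5+2·3=36≤36, objective 66.
(a,b)=(4,4): 1·4+3·4=16≤19, 6·4+2·4=32≤36, objective 64.
Maximum is 71 at (a,b)=(4,5).

71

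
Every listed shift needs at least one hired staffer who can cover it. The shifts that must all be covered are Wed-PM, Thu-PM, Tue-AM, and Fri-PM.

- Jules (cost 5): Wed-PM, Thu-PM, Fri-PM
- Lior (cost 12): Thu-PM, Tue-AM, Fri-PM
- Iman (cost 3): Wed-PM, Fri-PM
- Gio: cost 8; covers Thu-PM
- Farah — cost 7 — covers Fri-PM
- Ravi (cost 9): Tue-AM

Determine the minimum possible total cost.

14

The greedy cost-per-new-shift heuristic would pick Iman, Jules, and Ravi for 17, but a cheaper cover exists.
Choose Jules and Ravi: together they cover Wed-PM, Thu-PM, Tue-AM, Fri-PM — every shift.
Total cost: 5 + 9 = 14.
No cover costs less than 14.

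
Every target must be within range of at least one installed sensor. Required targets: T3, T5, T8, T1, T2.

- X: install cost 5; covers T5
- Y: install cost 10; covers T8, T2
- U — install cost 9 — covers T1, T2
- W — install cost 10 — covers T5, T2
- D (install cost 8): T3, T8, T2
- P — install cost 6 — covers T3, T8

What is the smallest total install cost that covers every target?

20

This is a weighted set-cover instance.
The greedy cost-per-new-target heuristic would pick D, X, and U for 22, but a cheaper cover exists.
Choose X, U, and P: together they cover T3, T5, T8, T1, T2 — every target.
Total install cost: 5 + 9 + 6 = 20.
No cover costs less than 20.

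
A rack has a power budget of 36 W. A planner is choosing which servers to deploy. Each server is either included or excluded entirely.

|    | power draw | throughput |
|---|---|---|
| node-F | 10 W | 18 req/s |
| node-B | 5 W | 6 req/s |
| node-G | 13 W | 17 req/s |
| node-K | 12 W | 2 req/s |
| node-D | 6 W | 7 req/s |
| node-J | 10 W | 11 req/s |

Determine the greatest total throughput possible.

Allowing fractional choices, the relaxed optimum would be about 50.2, but servers are indivisible.
node-F + node-G + node-J: power draw 10 + 13 + 10 = 33 ≤ 36, throughput 18 + 17 + 11 = 46.
node-F + node-G + node-D: power draw 10 + 13 + 6 = 29 ≤ 36, throughput 18 + 17 + 7 = 42.
node-F + node-B + node-G + node-D: power draw 10 + 5 + 13 + 6 = 34 ≤ 36, throughput 18 + 6 + 17 + 7 = 48.
Best is node-F, node-B, node-G, and node-D with total throughput 48.

48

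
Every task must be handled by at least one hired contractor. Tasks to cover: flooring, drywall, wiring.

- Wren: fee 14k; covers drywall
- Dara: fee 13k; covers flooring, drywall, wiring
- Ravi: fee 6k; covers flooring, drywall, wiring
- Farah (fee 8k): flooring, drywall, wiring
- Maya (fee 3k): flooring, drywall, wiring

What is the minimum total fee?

Maya alone covers flooring, drywall, wiring — every task.
Total fee: 3.
No cover costs less than 3.

3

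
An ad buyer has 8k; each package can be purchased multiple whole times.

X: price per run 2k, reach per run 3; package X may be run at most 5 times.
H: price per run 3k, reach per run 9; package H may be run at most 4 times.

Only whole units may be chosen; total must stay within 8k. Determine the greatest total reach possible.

1×X and 2×H: price 8 ≤ 8, reach 1·3 + 2·9 = 21.
2×H: price 6 ≤ 8, reach 2·9 = 18.
Best is 21.

21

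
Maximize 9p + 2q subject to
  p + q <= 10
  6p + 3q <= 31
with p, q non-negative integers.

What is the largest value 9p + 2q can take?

45

Relaxing integrality, the LP optimum is 46.50 at (p,q) = (5.17, 0), which is not an integer point.
(p,q)=(5,0): 1·5+1·0=5≤10, 6·5+3·0=30≤31, objective 45.
(p,q)=(4,1): 1·4+1·1=5≤10, 6·4+3·1=27≤31, objective 38.
(p,q)=(4,0): 1·4+1·0=4≤10, 6·4+3·0=24≤31, objective 36.
No feasible integer point exceeds 45.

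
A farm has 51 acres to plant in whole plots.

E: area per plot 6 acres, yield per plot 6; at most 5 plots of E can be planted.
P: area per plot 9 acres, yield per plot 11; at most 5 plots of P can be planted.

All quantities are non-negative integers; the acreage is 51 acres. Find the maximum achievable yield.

61

1×E and 5×P: area 51 ≤ 51, yield 1·6 + 5·11 = 61.
4×E and 3×P: area 51 ≤ 51, yield 4·6 + 3·11 = 57.
Best is 61.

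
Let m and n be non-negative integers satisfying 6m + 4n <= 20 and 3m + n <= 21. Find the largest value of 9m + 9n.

(m,n)=(0,5): 6·0+4·5=20≤20, 3·0+1·5=5≤21, objective 45.
(m,n)=(0,4): 6·0+4·4=16≤20, 3·0+1·4=4≤21, objective 36.
No feasible integer point exceeds 45.

45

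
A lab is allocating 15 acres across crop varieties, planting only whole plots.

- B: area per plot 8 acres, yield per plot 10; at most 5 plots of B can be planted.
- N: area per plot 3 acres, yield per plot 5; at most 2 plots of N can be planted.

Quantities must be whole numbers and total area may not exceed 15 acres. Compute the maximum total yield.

N has the best ratio (5/3); taking only N gives at most 2×5 = 10 (stopped by the supply cap of 2).
Mixing does better — 1×B and 2×N: area 14 ≤ 15, yield 1·10 + 2·5 = 20.

20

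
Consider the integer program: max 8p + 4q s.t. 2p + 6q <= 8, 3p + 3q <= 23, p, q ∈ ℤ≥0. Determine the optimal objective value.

(p,q)=(4,0): 2·4+6·0=8≤8, 3·4+3·0=12≤23, objective 32.
(p,q)=(3,0): 2·3+6·0=6≤8, 3·3+3·0=9≤23, objective 24.
No feasible integer point exceeds 32.

32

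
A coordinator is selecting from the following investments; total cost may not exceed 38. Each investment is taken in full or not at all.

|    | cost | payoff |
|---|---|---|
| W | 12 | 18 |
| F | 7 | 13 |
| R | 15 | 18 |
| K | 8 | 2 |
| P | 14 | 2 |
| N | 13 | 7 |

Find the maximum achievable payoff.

49

This is a 0-1 knapsack instance.
Take W, F, and R: cost 12 + 7 + 15 = 34 ≤ 38, payoff 18 + 13 + 18 = 49.
No other feasible combination does better.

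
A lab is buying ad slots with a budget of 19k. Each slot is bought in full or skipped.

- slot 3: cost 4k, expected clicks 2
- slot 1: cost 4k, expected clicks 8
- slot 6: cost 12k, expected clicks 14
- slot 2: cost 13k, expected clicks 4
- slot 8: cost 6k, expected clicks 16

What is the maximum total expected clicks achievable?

This is a 0-1 knapsack instance.
Allowing fractional choices, the relaxed optimum would be about 34.5, but ad slots are indivisible.
slot 6 + slot 8: cost 12 + 6 = 18 ≤ 19, expected clicks 14 + 16 = 30.
slot 1 + slot 8: cost 4 + 6 = 10 ≤ 19, expected clicks 8 + 16 = 24.
slot 3 + slot 1 + slot 8: cost 4 + 4 + 6 = 14 ≤ 19, expected clicks 2 + 8 + 16 = 26.
Best is slot 6 and slot 8 with total expected clicks 30.

30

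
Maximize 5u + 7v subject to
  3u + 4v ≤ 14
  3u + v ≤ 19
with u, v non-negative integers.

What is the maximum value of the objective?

(u,v)=(2,2): 3·2+4·2=14≤14, 3·2+1·2=8≤19, objective 24.
(u,v)=(3,1): 3·3+4·1=13≤14, 3·3+1·1=10≤19, objective 22.
(u,v)=(0,3): 3·0+4·3=12≤14, 3·0+1·3=3≤19, objective 21.
Maximum is 24 at (u,v)=(2,2).

24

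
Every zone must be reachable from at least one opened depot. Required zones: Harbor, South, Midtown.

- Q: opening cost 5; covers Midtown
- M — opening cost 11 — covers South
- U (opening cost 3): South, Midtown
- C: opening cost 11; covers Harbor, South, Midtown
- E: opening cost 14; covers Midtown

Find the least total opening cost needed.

The greedy cost-per-new-zone heuristic would pick U and C for 14, but a cheaper cover exists.
C alone covers Harbor, South, Midtown — every zone.
Total opening cost: 11.
No cover costs less than 11.

11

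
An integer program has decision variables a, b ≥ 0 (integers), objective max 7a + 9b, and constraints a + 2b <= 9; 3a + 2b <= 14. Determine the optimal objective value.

43

(a,b)=(1,4): 1·1+2·4=9≤9, 3·1+2·4=11≤14, objective 43.
(a,b)=(2,3): 1·2+2·3=8≤9, 3·2+2·3=12≤14, objective 41.
The best lattice point is (1,4), giving 43.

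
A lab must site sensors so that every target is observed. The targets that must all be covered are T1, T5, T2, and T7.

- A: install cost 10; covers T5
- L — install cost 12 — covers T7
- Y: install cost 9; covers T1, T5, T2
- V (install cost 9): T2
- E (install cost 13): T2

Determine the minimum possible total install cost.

21

Choose L and Y: together they cover T1, T5, T2, T7 — every target.
Total install cost: 12 + 9 = 21.
No cover costs less than 21.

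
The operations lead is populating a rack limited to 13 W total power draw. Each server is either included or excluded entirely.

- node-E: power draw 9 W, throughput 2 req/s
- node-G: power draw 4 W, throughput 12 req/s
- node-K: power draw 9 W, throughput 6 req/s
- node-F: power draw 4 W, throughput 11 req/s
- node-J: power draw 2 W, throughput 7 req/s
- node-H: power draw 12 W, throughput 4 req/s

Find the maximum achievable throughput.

Treat it as a binary knapsack problem.
Allowing fractional choices, the relaxed optimum would be about 32.0, but servers are indivisible.
node-G + node-F: power draw 4 + 4 = 8 ≤ 13, throughput 12 + 11 = 23.
node-G + node-F + node-J: power draw 4 + 4 + 2 = 10 ≤ 13, throughput 12 + 11 + 7 = 30.
node-G + node-J: power draw 4 + 2 = 6 ≤ 13, throughput 12 + 7 = 19.
Best is node-G, node-F, and node-J with total throughput 30.

30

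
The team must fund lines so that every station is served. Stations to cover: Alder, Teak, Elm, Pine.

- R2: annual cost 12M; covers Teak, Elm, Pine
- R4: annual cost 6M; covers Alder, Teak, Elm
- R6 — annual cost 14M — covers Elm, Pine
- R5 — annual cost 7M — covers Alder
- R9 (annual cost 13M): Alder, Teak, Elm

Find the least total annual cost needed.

18

This is a weighted set-cover instance.
Choose R2 and R4: together they cover Alder, Teak, Elm, Pine — every station.
Total annual cost: 12 + 6 = 18.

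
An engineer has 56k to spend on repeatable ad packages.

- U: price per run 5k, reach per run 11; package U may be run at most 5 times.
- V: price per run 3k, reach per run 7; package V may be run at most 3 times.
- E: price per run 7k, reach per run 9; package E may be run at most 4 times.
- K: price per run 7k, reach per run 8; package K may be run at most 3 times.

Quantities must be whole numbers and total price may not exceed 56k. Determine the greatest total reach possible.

103

This is a bounded integer knapsack.
5×U, 3×V, 2×E, and 1×K: price 55 ≤ 56, reach 5·11 + 3·7 + 2·9 + 1·8 = 102.
5×U, 3×V, and 3×E: price 55 ≤ 56, reach 5·11 + 3·7 + 3·9 = 103.
Best is 103.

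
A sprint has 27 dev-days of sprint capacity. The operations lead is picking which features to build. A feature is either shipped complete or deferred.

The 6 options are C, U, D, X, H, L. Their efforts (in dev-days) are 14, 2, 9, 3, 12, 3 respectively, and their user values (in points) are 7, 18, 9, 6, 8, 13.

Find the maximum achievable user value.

48

Allowing fractional choices, the relaxed optimum would be about 52.7, but features are indivisible.
U + X + H + L: effort 2 + 3 + 12 + 3 = 20 ≤ 27, user value 18 + 6 + 8 + 13 = 45.
U + D + X + L: effort 2 + 9 + 3 + 3 = 17 ≤ 27, user value 18 + 9 + 6 + 13 = 46.
U + D + H + L: effort 2 + 9 + 12 + 3 = 26 ≤ 27, user value 18 + 9 + 8 + 13 = 48.
Best is U, D, H, and L with total user value 48.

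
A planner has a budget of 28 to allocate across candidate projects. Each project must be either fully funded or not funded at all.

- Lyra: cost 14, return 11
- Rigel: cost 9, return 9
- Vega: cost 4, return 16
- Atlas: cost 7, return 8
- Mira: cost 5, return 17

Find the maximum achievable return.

This is a 0-1 knapsack instance.
Take Rigel, Vega, Atlas, and Mira: cost 9 + 4 + 7 + 5 = 25 ≤ 28, return 9 + 16 + 8 + 17 = 50.
No other feasible combination does better.

50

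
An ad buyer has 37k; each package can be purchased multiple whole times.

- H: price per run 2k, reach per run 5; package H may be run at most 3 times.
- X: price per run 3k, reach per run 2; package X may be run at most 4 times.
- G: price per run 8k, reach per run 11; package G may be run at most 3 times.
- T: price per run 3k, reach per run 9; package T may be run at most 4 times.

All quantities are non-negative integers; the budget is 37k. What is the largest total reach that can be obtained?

75

This is a bounded integer knapsack.
Take 3×H, 1×X, 2×G, and 4×T: price 37 ≤ 37, reach 3·5 + 1·2 + 2·11 + 4·9 = 75.
T has the best ratio (9/3) and is taken to its limit of 4; remaining capacity is filled optimally with the others.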